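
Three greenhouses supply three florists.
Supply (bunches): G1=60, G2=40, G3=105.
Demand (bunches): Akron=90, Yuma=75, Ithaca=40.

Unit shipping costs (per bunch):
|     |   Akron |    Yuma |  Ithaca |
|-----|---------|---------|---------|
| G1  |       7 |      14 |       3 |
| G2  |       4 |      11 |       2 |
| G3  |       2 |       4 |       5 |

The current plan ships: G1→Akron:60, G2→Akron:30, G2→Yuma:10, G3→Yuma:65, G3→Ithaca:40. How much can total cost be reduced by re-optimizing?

Current plan cost = 60·7 + 30·4 + 10·11 + 65·4 + 40·5 = 1110.
Optimal plan:
  G1->Akron: 20 bunches
  G1->Ithaca: 40 bunches
  G2->Akron: 40 bunches
  G3->Akron: 30 bunches
  G3->Yuma: 75 bunches
Optimal cost = 780.
Saving = 1110 − 780 = 330.

330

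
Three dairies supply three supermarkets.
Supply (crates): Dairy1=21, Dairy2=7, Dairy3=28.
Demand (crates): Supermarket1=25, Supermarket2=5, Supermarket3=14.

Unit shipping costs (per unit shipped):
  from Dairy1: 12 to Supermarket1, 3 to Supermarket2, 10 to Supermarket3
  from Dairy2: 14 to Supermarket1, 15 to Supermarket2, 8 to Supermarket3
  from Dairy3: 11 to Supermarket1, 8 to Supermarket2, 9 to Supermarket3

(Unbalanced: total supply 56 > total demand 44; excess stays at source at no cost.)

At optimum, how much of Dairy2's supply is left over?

0

Minimum-cost shipments:
  Dairy1→Supermarket2: 5 × 3 = 15
  Dairy1→Supermarket3: 4 × 10 = 40
  Dairy2→Supermarket3: 7 × 8 = 56
  Dairy3→Supermarket1: 25 × 11 = 275
  Dairy3→Supermarket3: 3 × 9 = 27
Total cost = 413.
Dairy2 ships 7 of its 7, leaving 0.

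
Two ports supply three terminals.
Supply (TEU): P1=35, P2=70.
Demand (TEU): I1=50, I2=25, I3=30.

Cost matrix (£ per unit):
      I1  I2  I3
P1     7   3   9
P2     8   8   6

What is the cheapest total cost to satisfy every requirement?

645

One minimum-cost allocation:
  P1 to I1: 10 TEU
  P1 to I2: 25 TEU
  P2 to I1: 40 TEU
  P2 to I3: 30 TEU
Total cost = £645.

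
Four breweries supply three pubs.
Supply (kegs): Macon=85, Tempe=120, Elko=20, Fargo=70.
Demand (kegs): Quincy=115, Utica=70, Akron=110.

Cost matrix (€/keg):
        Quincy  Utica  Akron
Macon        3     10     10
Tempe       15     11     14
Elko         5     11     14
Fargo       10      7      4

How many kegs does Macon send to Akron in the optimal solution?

Solving gives:
  Macon->Quincy: 85 × €3 = €255
  Tempe->Quincy: 10 × €15 = €150
  Tempe->Utica: 70 × €11 = €770
  Tempe->Akron: 40 × €14 = €560
  Elko->Quincy: 20 × €5 = €100
  Fargo->Akron: 70 × €4 = €280
Total cost = €2115.
The route Macon→Akron is not used.

0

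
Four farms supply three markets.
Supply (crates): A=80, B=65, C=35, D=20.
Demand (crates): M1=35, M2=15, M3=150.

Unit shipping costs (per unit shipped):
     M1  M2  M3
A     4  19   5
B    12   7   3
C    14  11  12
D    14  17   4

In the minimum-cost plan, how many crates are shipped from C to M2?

15

Optimal shipments:
  A->M1: 35 × 4 = 140
  A->M3: 45 × 5 = 225
  B->M3: 65 × 3 = 195
  C->M2: 15 × 11 = 165
  C->M3: 20 × 12 = 240
  D->M3: 20 × 4 = 80
Total cost = 1045.
So C→M2 carries 15 crates.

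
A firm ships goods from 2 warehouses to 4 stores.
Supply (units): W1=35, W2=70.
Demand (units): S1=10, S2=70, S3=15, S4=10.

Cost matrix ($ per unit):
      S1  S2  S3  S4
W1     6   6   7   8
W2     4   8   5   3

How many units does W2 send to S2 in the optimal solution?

35

The minimum-cost plan:
  W1→S2: 35 × $6 = $210
  W2→S1: 10 × $4 = $40
  W2→S2: 35 × $8 = $280
  W2→S3: 15 × $5 = $75
  W2→S4: 10 × $3 = $30
Total cost = $635.
So W2→S2 carries 35 units.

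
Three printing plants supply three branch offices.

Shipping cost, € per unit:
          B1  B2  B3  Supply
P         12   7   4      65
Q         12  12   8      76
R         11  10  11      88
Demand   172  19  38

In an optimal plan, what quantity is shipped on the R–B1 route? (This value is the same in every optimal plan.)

88

Optimal shipments:
  P->B1: 8 × €12 = €96
  P->B2: 19 × €7 = €133
  P->B3: 38 × €4 = €152
  Q->B1: 76 × €12 = €912
  R->B1: 88 × €11 = €968
Total cost = €2261.
So R→B1 carries 88 boxes.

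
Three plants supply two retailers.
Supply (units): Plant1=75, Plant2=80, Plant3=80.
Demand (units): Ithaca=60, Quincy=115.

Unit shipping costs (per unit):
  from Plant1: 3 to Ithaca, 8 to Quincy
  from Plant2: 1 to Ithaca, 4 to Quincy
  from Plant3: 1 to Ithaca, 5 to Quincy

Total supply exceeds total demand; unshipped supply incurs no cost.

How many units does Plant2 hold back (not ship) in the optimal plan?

0

Minimum-cost shipments:
  Plant1→Ithaca: 15 × 3 = 45
  Plant2→Quincy: 80 × 4 = 320
  Plant3→Ithaca: 45 × 1 = 45
  Plant3→Quincy: 35 × 5 = 175
Total cost = 585.
Plant2 ships 80 of its 80, leaving 0.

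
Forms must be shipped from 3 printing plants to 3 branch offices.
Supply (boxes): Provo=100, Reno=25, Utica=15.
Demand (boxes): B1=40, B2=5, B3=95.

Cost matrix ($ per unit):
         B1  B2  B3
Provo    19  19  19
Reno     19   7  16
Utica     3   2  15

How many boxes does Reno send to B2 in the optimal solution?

Solving gives:
  Provo->B1: 25 × $19 = $475
  Provo->B3: 75 × $19 = $1425
  Reno->B2: 5 × $7 = $35
  Reno->B3: 20 × $16 = $320
  Utica->B1: 15 × $3 = $45
Total cost = $2300.
So Reno→B2 carries 5 boxes.

5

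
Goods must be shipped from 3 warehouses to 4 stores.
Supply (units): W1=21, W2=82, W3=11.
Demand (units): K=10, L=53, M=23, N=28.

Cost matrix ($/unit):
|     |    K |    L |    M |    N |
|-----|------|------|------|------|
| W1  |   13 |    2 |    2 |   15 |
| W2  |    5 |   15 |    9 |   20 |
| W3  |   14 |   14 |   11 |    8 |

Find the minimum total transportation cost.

Optimal allocation:
  W1->L: 21 × $2 = $42
  W2->K: 10 × $5 = $50
  W2->L: 32 × $15 = $480
  W2->M: 23 × $9 = $207
  W2->N: 17 × $20 = $340
  W3->N: 11 × $8 = $88
Total = 42 + 50 + 480 + 207 + 340 + 88 = $1207.

1207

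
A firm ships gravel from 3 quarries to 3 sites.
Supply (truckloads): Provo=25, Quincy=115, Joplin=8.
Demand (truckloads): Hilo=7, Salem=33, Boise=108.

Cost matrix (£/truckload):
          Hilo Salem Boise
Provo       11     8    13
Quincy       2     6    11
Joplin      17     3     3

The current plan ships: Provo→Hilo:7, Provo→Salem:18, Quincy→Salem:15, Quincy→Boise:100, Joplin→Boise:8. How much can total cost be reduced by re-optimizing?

49

Current plan cost = 7·11 + 18·8 + 15·6 + 100·11 + 8·3 = £1435.
Optimal plan:
  Provo->Boise: 25 × £13 = £325
  Quincy->Hilo: 7 × £2 = £14
  Quincy->Salem: 33 × £6 = £198
  Quincy->Boise: 75 × £11 = £825
  Joplin->Boise: 8 × £3 = £24
Optimal cost = £1386.
Saving = 1435 − 1386 = £49.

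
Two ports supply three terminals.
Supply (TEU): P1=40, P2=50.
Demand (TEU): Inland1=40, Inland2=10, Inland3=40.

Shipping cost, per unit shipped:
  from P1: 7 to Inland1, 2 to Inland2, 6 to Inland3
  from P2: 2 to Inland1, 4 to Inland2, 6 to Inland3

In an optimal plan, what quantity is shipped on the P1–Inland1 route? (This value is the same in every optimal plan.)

Optimal shipments:
  P1→Inland2: 10 × 2 = 20
  P1→Inland3: 30 × 6 = 180
  P2→Inland1: 40 × 2 = 80
  P2→Inland3: 10 × 6 = 60
Total cost = 340.
The route P1→Inland1 is not used.

0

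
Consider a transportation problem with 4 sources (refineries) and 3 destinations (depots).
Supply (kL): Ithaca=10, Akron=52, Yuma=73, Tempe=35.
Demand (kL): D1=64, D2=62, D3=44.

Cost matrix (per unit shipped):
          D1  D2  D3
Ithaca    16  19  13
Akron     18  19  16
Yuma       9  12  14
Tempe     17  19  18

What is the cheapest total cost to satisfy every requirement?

A cheapest plan:
  Ithaca->D3: 10 × 13 = 130
  Akron->D2: 18 × 19 = 342
  Akron->D3: 34 × 16 = 544
  Yuma->D1: 64 × 9 = 576
  Yuma->D2: 9 × 12 = 108
  Tempe->D2: 35 × 19 = 665
Total = 130 + 342 + 544 + 576 + 108 + 665 = 2365.

2365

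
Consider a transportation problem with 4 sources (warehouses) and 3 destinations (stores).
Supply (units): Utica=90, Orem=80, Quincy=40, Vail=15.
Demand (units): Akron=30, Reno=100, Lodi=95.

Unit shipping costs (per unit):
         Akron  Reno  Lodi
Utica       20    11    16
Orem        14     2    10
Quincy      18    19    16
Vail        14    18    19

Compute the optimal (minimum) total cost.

Optimal allocation:
  Utica to Reno: 20 × 11 = 220
  Utica to Lodi: 70 × 16 = 1120
  Orem to Reno: 80 × 2 = 160
  Quincy to Akron: 15 × 18 = 270
  Quincy to Lodi: 25 × 16 = 400
  Vail to Akron: 15 × 14 = 210
Total = 220 + 1120 + 160 + 270 + 400 + 210 = 2380.

2380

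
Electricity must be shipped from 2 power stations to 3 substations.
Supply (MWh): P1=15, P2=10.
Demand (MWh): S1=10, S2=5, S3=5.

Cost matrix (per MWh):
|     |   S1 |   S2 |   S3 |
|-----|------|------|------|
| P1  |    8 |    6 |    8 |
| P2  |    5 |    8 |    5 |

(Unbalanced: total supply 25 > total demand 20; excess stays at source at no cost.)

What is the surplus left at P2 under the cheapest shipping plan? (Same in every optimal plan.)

0

Minimum-cost shipments:
  P1→S1: 5 × 8 = 40
  P1→S2: 5 × 6 = 30
  P2→S1: 5 × 5 = 25
  P2→S3: 5 × 5 = 25
Total cost = 120.
P2 ships 10 of its 10, leaving 0.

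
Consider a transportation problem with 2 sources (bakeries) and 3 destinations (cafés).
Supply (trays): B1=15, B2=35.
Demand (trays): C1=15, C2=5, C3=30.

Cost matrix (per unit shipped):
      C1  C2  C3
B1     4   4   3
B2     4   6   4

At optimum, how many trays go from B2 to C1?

The minimum-cost plan:
  B1→C2: 5 × 4 = 20
  B1→C3: 10 × 3 = 30
  B2→C1: 15 × 4 = 60
  B2→C3: 20 × 4 = 80
Total cost = 190.
So B2→C1 carries 15 trays.

15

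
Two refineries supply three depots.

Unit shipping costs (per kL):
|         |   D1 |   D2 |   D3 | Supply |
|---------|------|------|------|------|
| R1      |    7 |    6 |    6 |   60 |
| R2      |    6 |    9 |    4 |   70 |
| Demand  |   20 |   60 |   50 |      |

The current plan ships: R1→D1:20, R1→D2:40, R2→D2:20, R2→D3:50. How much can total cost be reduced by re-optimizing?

80

Current plan cost = 20·7 + 40·6 + 20·9 + 50·4 = 760.
Optimal plan:
  R1->D2: 60 × 6 = 360
  R2->D1: 20 × 6 = 120
  R2->D3: 50 × 4 = 200
Optimal cost = 680.
Saving = 760 − 680 = 80.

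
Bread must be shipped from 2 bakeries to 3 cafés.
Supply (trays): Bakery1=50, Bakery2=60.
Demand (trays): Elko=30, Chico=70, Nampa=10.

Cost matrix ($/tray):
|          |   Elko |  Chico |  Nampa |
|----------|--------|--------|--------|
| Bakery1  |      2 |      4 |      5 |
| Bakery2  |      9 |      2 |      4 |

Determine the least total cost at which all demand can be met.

270

One minimum-cost allocation:
  Bakery1→Elko: 30 × $2 = $60
  Bakery1→Chico: 10 × $4 = $40
  Bakery1→Nampa: 10 × $5 = $50
  Bakery2→Chico: 60 × $2 = $120
Total = 60 + 40 + 50 + 120 = $270.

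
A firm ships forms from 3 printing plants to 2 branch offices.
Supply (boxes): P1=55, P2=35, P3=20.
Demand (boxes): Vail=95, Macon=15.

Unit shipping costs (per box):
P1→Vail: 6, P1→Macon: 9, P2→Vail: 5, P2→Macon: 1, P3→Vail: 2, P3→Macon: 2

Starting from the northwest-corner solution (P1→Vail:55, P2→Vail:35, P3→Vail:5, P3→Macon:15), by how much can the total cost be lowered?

Current plan cost = 55·6 + 35·5 + 5·2 + 15·2 = 545.
Optimal plan:
  P1 to Vail: 55 boxes
  P2 to Vail: 20 boxes
  P2 to Macon: 15 boxes
  P3 to Vail: 20 boxes
Optimal cost = 485.
Saving = 545 − 485 = 60.

60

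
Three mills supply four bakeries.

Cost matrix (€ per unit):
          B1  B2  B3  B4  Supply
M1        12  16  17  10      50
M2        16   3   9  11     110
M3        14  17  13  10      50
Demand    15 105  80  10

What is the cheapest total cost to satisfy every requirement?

One minimum-cost allocation:
  M1 to B1: 15 × €12 = €180
  M1 to B3: 25 × €17 = €425
  M1 to B4: 10 × €10 = €100
  M2 to B2: 105 × €3 = €315
  M2 to B3: 5 × €9 = €45
  M3 to B3: 50 × €13 = €650
Total = 180 + 425 + 100 + 315 + 45 + 650 = €1715.
(Supply check: M1 ships 50; M2 ships 110; M3 ships 50.)

1715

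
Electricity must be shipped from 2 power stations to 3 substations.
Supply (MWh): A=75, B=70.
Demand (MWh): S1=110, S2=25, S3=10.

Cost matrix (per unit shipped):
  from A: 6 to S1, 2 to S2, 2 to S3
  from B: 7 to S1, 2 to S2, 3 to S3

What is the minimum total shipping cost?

775

An optimal shipping plan:
  A–S1: 65 × 6 = 390
  A–S3: 10 × 2 = 20
  B–S1: 45 × 7 = 315
  B–S2: 25 × 2 = 50
Total = 390 + 20 + 315 + 50 = 775.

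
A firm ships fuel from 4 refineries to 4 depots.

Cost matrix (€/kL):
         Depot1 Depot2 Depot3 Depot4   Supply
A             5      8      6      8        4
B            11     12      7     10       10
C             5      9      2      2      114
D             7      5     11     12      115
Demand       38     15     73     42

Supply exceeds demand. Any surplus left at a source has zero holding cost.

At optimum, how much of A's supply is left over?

0

Minimum-cost shipments:
  A->Depot1: 4 × €5 = €20
  B->Depot3: 1 × €7 = €7
  C->Depot3: 72 × €2 = €144
  C->Depot4: 42 × €2 = €84
  D->Depot1: 34 × €7 = €238
  D->Depot2: 15 × €5 = €75
Total cost = €568.
A ships 4 of its 4, leaving 0.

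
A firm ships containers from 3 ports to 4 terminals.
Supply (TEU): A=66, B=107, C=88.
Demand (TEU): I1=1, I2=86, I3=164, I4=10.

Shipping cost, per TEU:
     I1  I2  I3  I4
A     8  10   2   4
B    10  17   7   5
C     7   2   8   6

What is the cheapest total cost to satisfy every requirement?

One minimum-cost allocation:
  A to I3: 66 × 2 = 132
  B to I3: 97 × 7 = 679
  B to I4: 10 × 5 = 50
  C to I1: 1 × 7 = 7
  C to I2: 86 × 2 = 172
  C to I3: 1 × 8 = 8
Total = 132 + 679 + 50 + 7 + 172 + 8 = 1048.

1048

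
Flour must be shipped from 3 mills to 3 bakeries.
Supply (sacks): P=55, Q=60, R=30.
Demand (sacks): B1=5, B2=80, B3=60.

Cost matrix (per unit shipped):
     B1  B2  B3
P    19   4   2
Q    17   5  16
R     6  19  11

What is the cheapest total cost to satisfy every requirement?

A cheapest plan:
  P→B2: 20 × 4 = 80
  P→B3: 35 × 2 = 70
  Q→B2: 60 × 5 = 300
  R→B1: 5 × 6 = 30
  R→B3: 25 × 11 = 275
Total = 80 + 70 + 300 + 30 + 275 = 755.

755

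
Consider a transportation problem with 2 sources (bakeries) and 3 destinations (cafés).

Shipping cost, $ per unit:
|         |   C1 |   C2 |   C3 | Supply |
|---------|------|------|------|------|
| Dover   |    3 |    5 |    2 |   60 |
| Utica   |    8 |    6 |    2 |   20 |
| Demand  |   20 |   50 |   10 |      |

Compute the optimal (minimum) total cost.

Optimal allocation:
  Dover–C1: 20 × $3 = $60
  Dover–C2: 40 × $5 = $200
  Utica–C2: 10 × $6 = $60
  Utica–C3: 10 × $2 = $20
Total = 60 + 200 + 60 + 20 = $340.
(Supply check: Dover ships 60; Utica ships 20.)

340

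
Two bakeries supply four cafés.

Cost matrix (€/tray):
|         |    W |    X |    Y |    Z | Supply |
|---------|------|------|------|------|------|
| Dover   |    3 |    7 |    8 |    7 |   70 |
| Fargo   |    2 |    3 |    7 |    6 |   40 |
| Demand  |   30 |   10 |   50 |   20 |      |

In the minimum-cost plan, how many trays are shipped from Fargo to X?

Optimal shipments:
  Dover→W: 30 × €3 = €90
  Dover→Y: 20 × €8 = €160
  Dover→Z: 20 × €7 = €140
  Fargo→X: 10 × €3 = €30
  Fargo→Y: 30 × €7 = €210
Total cost = €630.
So Fargo→X carries 10 trays.

10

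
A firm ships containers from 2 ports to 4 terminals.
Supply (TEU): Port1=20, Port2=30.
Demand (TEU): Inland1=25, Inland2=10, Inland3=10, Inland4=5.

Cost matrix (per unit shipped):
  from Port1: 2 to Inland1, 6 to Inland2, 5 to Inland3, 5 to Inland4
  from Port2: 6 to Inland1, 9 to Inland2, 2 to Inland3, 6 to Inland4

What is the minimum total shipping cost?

210

One minimum-cost allocation:
  Port1→Inland1: 20 × 2 = 40
  Port2→Inland1: 5 × 6 = 30
  Port2→Inland2: 10 × 9 = 90
  Port2→Inland3: 10 × 2 = 20
  Port2→Inland4: 5 × 6 = 30
Total = 40 + 30 + 90 + 20 + 30 = 210.
(Supply check: Port1 ships 20; Port2 ships 30.)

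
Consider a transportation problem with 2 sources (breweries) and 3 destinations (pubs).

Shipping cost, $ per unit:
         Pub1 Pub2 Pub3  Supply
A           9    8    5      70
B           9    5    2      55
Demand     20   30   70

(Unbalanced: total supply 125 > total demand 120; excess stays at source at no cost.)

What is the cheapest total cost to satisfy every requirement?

An optimal shipping plan:
  A→Pub1: 20 × $9 = $180
  A→Pub2: 30 × $8 = $240
  A→Pub3: 15 × $5 = $75
  B→Pub3: 55 × $2 = $110
Total = 180 + 240 + 75 + 110 = $605.

605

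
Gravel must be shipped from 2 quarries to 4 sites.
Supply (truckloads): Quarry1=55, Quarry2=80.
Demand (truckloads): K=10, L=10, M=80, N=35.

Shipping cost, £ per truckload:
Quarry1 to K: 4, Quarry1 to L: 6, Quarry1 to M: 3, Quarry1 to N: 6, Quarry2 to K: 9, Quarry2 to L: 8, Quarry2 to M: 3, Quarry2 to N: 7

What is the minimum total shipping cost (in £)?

550

A cheapest plan:
  Quarry1→K: 10 truckloads
  Quarry1→L: 10 truckloads
  Quarry1→N: 35 truckloads
  Quarry2→M: 80 truckloads
Total cost = £550.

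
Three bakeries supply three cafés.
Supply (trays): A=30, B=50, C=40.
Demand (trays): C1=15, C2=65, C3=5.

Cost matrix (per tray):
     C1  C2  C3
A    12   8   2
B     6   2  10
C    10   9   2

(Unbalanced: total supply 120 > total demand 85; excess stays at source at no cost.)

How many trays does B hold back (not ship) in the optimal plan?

Minimum-cost shipments:
  A→C2: 15 trays
  B→C2: 50 trays
  C→C1: 15 trays
  C→C3: 5 trays
Total cost = 380.
B ships 50 of its 50, leaving 0.

0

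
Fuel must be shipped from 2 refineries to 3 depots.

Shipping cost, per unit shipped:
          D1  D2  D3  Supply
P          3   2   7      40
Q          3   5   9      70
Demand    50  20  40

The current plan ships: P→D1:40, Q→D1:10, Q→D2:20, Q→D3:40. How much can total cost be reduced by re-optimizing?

Current plan cost = 40·3 + 10·3 + 20·5 + 40·9 = 610.
Optimal plan:
  P to D2: 20 × 2 = 40
  P to D3: 20 × 7 = 140
  Q to D1: 50 × 3 = 150
  Q to D3: 20 × 9 = 180
Optimal cost = 510.
Saving = 610 − 510 = 100.

100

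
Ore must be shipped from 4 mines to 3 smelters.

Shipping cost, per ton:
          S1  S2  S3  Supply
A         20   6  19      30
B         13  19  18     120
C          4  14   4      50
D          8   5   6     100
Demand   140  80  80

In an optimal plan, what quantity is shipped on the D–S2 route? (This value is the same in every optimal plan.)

Optimal shipments:
  A->S2: 30 × 6 = 180
  B->S1: 120 × 13 = 1560
  C->S1: 20 × 4 = 80
  C->S3: 30 × 4 = 120
  D->S2: 50 × 5 = 250
  D->S3: 50 × 6 = 300
Total cost = 2490.
So D→S2 carries 50 tons.

50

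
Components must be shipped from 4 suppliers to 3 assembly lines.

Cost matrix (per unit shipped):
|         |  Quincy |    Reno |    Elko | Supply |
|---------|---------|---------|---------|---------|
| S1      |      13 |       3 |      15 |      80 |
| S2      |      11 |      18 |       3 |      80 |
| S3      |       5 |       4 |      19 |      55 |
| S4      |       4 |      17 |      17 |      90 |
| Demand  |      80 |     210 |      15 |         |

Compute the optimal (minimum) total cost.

2165

One minimum-cost allocation:
  S1->Reno: 80 × 3 = 240
  S2->Reno: 65 × 18 = 1170
  S2->Elko: 15 × 3 = 45
  S3->Reno: 55 × 4 = 220
  S4->Quincy: 80 × 4 = 320
  S4->Reno: 10 × 17 = 170
Total = 240 + 1170 + 45 + 220 + 320 + 170 = 2165.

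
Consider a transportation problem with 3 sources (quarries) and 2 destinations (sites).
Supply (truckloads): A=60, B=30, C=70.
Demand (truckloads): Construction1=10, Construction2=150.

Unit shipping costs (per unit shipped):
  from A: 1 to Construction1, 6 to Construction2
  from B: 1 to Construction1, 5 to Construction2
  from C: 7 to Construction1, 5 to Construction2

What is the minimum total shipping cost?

810

A cheapest plan:
  A–Construction1: 10 × 1 = 10
  A–Construction2: 50 × 6 = 300
  B–Construction2: 30 × 5 = 150
  C–Construction2: 70 × 5 = 350
Total = 10 + 300 + 150 + 350 = 810.
(Supply check: A ships 60; B ships 30; C ships 70.)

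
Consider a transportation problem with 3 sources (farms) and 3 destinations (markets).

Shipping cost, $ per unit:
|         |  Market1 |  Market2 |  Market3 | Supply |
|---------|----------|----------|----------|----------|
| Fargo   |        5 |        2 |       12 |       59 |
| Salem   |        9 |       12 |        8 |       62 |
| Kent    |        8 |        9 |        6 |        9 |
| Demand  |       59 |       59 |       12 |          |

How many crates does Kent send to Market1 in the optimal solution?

0

Optimal shipments:
  Fargo–Market2: 59 × $2 = $118
  Salem–Market1: 59 × $9 = $531
  Salem–Market3: 3 × $8 = $24
  Kent–Market3: 9 × $6 = $54
Total cost = $727.
The route Kent→Market1 is not used.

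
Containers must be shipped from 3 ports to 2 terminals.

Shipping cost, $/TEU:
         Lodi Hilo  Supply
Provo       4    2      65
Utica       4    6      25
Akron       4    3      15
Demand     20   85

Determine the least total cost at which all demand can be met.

285

Optimal allocation:
  Provo->Hilo: 65 TEU
  Utica->Lodi: 20 TEU
  Utica->Hilo: 5 TEU
  Akron->Hilo: 15 TEU
Total cost = $285.
(Supply check: Provo ships 65; Utica ships 25; Akron ships 15.)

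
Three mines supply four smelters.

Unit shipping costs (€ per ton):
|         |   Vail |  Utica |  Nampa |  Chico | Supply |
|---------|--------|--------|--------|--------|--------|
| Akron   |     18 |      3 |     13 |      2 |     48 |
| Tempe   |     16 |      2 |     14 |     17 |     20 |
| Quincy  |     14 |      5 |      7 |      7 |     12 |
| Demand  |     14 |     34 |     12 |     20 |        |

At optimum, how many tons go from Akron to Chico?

Solving gives:
  Akron→Utica: 28 × €3 = €84
  Akron→Chico: 20 × €2 = €40
  Tempe→Vail: 14 × €16 = €224
  Tempe→Utica: 6 × €2 = €12
  Quincy→Nampa: 12 × €7 = €84
Total cost = €444.
So Akron→Chico carries 20 tons.

20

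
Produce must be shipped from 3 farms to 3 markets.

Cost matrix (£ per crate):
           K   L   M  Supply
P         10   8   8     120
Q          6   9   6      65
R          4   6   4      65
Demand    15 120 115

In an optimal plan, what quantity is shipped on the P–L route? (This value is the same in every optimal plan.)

The minimum-cost plan:
  P->L: 120 crates
  Q->K: 15 crates
  Q->M: 50 crates
  R->M: 65 crates
Total cost = £1610.
So P→L carries 120 crates.

120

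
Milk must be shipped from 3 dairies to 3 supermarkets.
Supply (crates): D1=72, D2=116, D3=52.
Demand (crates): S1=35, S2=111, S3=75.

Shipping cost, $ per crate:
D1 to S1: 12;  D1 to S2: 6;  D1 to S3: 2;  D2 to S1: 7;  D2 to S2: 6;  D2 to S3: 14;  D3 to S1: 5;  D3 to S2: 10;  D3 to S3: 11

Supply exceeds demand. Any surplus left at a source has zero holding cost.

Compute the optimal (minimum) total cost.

One minimum-cost allocation:
  D1→S3: 72 × $2 = $144
  D2→S2: 111 × $6 = $666
  D3→S1: 35 × $5 = $175
  D3→S3: 3 × $11 = $33
Total = 144 + 666 + 175 + 33 = $1018.

1018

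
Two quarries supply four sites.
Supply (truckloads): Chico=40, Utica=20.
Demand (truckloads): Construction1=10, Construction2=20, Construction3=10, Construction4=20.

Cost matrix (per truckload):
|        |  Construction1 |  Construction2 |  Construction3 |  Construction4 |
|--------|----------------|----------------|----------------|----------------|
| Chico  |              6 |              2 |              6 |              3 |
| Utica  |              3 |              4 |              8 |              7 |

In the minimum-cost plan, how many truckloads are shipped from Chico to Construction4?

20

Solving gives:
  Chico→Construction2: 20 × 2 = 40
  Chico→Construction4: 20 × 3 = 60
  Utica→Construction1: 10 × 3 = 30
  Utica→Construction3: 10 × 8 = 80
Total cost = 210.
So Chico→Construction4 carries 20 truckloads.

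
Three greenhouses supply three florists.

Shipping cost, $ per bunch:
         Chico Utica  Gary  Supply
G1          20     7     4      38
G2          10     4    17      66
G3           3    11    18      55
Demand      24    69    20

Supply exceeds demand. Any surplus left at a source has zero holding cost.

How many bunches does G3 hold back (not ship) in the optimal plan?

31

An optimal plan:
  G1–Utica: 3 bunches
  G1–Gary: 20 bunches
  G2–Utica: 66 bunches
  G3–Chico: 24 bunches
Total cost = $437.
G3 ships 24 of its 55, leaving 31.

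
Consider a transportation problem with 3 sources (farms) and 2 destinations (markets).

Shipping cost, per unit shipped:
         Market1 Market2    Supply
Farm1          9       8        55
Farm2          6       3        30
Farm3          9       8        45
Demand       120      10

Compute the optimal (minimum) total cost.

1050

One minimum-cost allocation:
  Farm1→Market1: 55 × 9 = 495
  Farm2→Market1: 20 × 6 = 120
  Farm2→Market2: 10 × 3 = 30
  Farm3→Market1: 45 × 9 = 405
Total = 495 + 120 + 30 + 405 = 1050.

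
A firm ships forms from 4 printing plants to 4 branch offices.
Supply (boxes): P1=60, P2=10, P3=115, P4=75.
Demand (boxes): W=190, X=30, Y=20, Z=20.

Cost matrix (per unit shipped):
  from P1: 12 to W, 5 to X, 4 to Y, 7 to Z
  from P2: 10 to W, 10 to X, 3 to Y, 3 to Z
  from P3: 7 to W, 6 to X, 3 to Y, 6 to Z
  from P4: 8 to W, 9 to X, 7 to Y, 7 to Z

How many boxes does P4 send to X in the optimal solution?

Solving gives:
  P1–X: 30 × 5 = 150
  P1–Y: 20 × 4 = 80
  P1–Z: 10 × 7 = 70
  P2–Z: 10 × 3 = 30
  P3–W: 115 × 7 = 805
  P4–W: 75 × 8 = 600
Total cost = 1735.
The route P4→X is not used.

0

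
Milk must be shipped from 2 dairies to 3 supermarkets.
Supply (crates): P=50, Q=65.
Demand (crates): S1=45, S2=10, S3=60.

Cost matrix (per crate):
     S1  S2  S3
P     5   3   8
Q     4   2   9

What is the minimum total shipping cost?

690

A cheapest plan:
  P–S3: 50 crates
  Q–S1: 45 crates
  Q–S2: 10 crates
  Q–S3: 10 crates
Total cost = 690.
(Supply check: P ships 50; Q ships 65.)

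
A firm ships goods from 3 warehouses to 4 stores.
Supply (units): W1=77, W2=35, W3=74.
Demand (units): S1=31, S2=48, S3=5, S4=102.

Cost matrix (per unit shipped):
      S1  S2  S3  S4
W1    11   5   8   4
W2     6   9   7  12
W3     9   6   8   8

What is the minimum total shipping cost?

One minimum-cost allocation:
  W1 to S4: 77 × 4 = 308
  W2 to S1: 31 × 6 = 186
  W2 to S3: 4 × 7 = 28
  W3 to S2: 48 × 6 = 288
  W3 to S3: 1 × 8 = 8
  W3 to S4: 25 × 8 = 200
Total = 308 + 186 + 28 + 288 + 8 + 200 = 1018.

1018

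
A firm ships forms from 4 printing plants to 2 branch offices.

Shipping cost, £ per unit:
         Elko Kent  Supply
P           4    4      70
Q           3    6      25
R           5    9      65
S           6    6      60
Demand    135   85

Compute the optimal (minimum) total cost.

1040

An optimal shipping plan:
  P→Elko: 45 × £4 = £180
  P→Kent: 25 × £4 = £100
  Q→Elko: 25 × £3 = £75
  R→Elko: 65 × £5 = £325
  S→Kent: 60 × £6 = £360
Total = 180 + 100 + 75 + 325 + 360 = £1040.
(Supply check: P ships 70; Q ships 25; R ships 65; S ships 60.)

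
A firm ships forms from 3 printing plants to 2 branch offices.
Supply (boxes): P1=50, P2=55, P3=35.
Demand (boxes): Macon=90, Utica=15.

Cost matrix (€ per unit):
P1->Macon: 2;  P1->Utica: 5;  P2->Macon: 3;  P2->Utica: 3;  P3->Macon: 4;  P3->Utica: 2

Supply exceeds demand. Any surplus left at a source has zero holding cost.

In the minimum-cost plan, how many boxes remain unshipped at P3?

An optimal plan:
  P1 to Macon: 50 boxes
  P2 to Macon: 40 boxes
  P3 to Utica: 15 boxes
Total cost = €250.
P3 ships 15 of its 35, leaving 20.

20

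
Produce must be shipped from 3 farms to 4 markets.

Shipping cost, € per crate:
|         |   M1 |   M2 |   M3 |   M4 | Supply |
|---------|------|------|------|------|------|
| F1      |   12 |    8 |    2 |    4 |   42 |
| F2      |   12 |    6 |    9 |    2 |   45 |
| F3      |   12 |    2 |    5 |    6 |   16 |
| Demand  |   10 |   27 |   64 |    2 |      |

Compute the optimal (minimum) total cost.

504

One minimum-cost allocation:
  F1 to M3: 42 × €2 = €84
  F2 to M1: 10 × €12 = €120
  F2 to M2: 27 × €6 = €162
  F2 to M3: 6 × €9 = €54
  F2 to M4: 2 × €2 = €4
  F3 to M3: 16 × €5 = €80
Total = 84 + 120 + 162 + 54 + 4 + 80 = €504.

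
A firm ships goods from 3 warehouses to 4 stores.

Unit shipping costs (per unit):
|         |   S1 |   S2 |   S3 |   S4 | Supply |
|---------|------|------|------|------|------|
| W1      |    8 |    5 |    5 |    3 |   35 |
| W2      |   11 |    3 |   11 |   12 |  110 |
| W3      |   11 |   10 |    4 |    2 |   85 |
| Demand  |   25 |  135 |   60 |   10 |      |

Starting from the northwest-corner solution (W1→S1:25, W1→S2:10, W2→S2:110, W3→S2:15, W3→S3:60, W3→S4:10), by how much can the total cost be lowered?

30

Current plan cost = 25·8 + 10·5 + 110·3 + 15·10 + 60·4 + 10·2 = 990.
Optimal plan:
  W1–S1: 10 × 8 = 80
  W1–S2: 25 × 5 = 125
  W2–S2: 110 × 3 = 330
  W3–S1: 15 × 11 = 165
  W3–S3: 60 × 4 = 240
  W3–S4: 10 × 2 = 20
Optimal cost = 960.
Saving = 990 − 960 = 30.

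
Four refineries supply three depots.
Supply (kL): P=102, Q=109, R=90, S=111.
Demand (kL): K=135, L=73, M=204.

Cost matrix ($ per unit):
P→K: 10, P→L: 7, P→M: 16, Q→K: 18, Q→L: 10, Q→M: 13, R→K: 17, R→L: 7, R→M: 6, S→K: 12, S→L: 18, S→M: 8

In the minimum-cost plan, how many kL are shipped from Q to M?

36

Solving gives:
  P→K: 102 × $10 = $1020
  Q→L: 73 × $10 = $730
  Q→M: 36 × $13 = $468
  R→M: 90 × $6 = $540
  S→K: 33 × $12 = $396
  S→M: 78 × $8 = $624
Total cost = $3778.
So Q→M carries 36 kL.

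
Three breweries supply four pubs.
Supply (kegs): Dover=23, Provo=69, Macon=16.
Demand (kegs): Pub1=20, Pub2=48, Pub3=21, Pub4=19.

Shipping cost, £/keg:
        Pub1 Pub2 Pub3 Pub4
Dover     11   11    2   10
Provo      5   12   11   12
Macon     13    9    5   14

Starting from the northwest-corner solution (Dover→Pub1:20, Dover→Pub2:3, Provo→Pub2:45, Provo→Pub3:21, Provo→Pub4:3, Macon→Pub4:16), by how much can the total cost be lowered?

390

Current plan cost = 20·11 + 3·11 + 45·12 + 21·11 + 3·12 + 16·14 = £1284.
Optimal plan:
  Dover->Pub3: 21 × £2 = £42
  Dover->Pub4: 2 × £10 = £20
  Provo->Pub1: 20 × £5 = £100
  Provo->Pub2: 32 × £12 = £384
  Provo->Pub4: 17 × £12 = £204
  Macon->Pub2: 16 × £9 = £144
Optimal cost = £894.
Saving = 1284 − 894 = £390.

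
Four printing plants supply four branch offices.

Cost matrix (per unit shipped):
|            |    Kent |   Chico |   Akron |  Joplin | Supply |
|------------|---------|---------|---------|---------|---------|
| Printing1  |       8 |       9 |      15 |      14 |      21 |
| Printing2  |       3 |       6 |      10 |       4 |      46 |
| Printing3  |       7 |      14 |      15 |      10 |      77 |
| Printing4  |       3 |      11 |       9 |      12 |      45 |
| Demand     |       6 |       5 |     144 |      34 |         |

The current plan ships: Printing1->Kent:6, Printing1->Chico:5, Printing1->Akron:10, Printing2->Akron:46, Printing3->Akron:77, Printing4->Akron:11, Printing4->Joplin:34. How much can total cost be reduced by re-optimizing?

Current plan cost = 6·8 + 5·9 + 10·15 + 46·10 + 77·15 + 11·9 + 34·12 = 2365.
Optimal plan:
  Printing1–Chico: 5 × 9 = 45
  Printing1–Akron: 16 × 15 = 240
  Printing2–Akron: 12 × 10 = 120
  Printing2–Joplin: 34 × 4 = 136
  Printing3–Kent: 6 × 7 = 42
  Printing3–Akron: 71 × 15 = 1065
  Printing4–Akron: 45 × 9 = 405
Optimal cost = 2053.
Saving = 2365 − 2053 = 312.

312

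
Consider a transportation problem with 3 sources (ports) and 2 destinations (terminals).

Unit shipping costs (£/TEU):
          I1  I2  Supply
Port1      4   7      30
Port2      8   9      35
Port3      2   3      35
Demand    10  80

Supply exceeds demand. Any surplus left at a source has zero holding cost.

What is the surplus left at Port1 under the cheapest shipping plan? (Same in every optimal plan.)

An optimal plan:
  Port1–I1: 10 × £4 = £40
  Port1–I2: 20 × £7 = £140
  Port2–I2: 25 × £9 = £225
  Port3–I2: 35 × £3 = £105
Total cost = £510.
Port1 ships 30 of its 30, leaving 0.

0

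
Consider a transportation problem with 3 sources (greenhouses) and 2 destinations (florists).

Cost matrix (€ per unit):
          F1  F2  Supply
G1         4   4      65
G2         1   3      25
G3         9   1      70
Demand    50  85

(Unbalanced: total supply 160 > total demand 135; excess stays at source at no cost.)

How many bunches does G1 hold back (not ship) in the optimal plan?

An optimal plan:
  G1 to F1: 25 × €4 = €100
  G1 to F2: 15 × €4 = €60
  G2 to F1: 25 × €1 = €25
  G3 to F2: 70 × €1 = €70
Total cost = €255.
G1 ships 40 of its 65, leaving 25.

25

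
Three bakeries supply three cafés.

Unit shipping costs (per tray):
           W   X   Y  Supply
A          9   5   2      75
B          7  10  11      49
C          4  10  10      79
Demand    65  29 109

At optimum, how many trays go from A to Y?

75

The minimum-cost plan:
  A–Y: 75 × 2 = 150
  B–X: 29 × 10 = 290
  B–Y: 20 × 11 = 220
  C–W: 65 × 4 = 260
  C–Y: 14 × 10 = 140
Total cost = 1060.
So A→Y carries 75 trays.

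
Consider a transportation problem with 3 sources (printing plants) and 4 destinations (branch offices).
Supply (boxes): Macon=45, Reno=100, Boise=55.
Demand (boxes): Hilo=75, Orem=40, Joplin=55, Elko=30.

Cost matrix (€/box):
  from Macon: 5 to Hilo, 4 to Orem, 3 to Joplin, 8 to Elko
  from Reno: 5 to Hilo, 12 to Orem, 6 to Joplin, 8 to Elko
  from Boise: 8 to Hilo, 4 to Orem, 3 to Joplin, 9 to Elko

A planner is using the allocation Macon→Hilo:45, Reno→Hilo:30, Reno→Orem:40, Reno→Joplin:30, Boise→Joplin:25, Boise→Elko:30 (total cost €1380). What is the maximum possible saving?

Current plan cost = 45·5 + 30·5 + 40·12 + 30·6 + 25·3 + 30·9 = €1380.
Optimal plan:
  Macon->Orem: 40 boxes
  Macon->Elko: 5 boxes
  Reno->Hilo: 75 boxes
  Reno->Elko: 25 boxes
  Boise->Joplin: 55 boxes
Optimal cost = €940.
Saving = 1380 − 940 = €440.

440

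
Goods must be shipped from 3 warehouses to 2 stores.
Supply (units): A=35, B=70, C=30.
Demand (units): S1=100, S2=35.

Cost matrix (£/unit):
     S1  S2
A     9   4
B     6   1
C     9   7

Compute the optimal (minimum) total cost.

830

One minimum-cost allocation:
  A–S1: 35 × £9 = £315
  B–S1: 35 × £6 = £210
  B–S2: 35 × £1 = £35
  C–S1: 30 × £9 = £270
Total = 315 + 210 + 35 + 270 = £830.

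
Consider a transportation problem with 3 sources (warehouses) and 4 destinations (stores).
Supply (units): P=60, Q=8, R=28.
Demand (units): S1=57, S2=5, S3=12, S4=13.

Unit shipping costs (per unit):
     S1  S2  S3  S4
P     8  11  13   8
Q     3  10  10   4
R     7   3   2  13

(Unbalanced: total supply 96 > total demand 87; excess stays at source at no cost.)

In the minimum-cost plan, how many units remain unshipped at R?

0

An optimal plan:
  P→S1: 38 × 8 = 304
  P→S4: 13 × 8 = 104
  Q→S1: 8 × 3 = 24
  R→S1: 11 × 7 = 77
  R→S2: 5 × 3 = 15
  R→S3: 12 × 2 = 24
Total cost = 548.
R ships 28 of its 28, leaving 0.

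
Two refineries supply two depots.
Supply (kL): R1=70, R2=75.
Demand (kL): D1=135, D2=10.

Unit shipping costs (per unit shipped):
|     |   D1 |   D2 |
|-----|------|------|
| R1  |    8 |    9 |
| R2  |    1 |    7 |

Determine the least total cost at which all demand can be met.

A cheapest plan:
  R1→D1: 60 kL
  R1→D2: 10 kL
  R2→D1: 75 kL
Total cost = 645.

645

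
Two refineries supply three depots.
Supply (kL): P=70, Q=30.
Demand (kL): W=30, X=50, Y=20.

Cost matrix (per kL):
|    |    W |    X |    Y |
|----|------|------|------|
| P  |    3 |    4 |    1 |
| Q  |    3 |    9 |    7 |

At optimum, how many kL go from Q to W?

30

Solving gives:
  P→X: 50 × 4 = 200
  P→Y: 20 × 1 = 20
  Q→W: 30 × 3 = 90
Total cost = 310.
So Q→W carries 30 kL.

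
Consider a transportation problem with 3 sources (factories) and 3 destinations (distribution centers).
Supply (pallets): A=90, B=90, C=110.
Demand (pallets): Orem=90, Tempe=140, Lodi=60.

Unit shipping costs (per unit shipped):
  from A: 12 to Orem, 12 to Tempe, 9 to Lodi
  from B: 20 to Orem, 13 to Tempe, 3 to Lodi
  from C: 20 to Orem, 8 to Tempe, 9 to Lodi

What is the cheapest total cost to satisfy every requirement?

2530

Optimal allocation:
  A->Orem: 90 × 12 = 1080
  B->Tempe: 30 × 13 = 390
  B->Lodi: 60 × 3 = 180
  C->Tempe: 110 × 8 = 880
Total = 1080 + 390 + 180 + 880 = 2530.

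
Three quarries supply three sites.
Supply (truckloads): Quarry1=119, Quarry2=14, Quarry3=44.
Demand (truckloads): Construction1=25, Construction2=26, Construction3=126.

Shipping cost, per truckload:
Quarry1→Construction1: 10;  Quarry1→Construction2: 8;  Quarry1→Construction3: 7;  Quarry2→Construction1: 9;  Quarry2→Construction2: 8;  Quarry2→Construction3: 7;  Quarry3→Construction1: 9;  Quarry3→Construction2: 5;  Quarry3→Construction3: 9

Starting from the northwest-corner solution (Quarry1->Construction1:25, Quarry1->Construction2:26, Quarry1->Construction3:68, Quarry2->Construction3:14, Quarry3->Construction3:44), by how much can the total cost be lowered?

191

Current plan cost = 25·10 + 26·8 + 68·7 + 14·7 + 44·9 = 1428.
Optimal plan:
  Quarry1→Construction3: 119 × 7 = 833
  Quarry2→Construction1: 7 × 9 = 63
  Quarry2→Construction3: 7 × 7 = 49
  Quarry3→Construction1: 18 × 9 = 162
  Quarry3→Construction2: 26 × 5 = 130
Optimal cost = 1237.
Saving = 1428 − 1237 = 191.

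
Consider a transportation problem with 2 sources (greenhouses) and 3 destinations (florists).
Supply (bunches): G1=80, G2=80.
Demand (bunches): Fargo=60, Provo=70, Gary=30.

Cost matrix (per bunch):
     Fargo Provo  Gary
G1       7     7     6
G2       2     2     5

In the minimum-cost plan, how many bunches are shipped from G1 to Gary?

Solving gives:
  G1→Fargo: 50 bunches
  G1→Gary: 30 bunches
  G2→Fargo: 10 bunches
  G2→Provo: 70 bunches
Total cost = 690.
So G1→Gary carries 30 bunches.

30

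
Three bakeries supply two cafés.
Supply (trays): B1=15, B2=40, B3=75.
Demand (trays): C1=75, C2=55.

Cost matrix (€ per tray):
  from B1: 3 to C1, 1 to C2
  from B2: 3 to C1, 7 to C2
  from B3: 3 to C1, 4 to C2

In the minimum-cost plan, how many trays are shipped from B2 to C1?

Solving gives:
  B1→C2: 15 × €1 = €15
  B2→C1: 40 × €3 = €120
  B3→C1: 35 × €3 = €105
  B3→C2: 40 × €4 = €160
Total cost = €400.
So B2→C1 carries 40 trays.

40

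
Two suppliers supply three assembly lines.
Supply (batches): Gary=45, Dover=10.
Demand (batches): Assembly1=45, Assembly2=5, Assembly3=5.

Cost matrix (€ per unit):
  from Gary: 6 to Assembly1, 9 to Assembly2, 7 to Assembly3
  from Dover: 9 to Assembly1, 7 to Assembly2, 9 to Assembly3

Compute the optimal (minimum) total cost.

A cheapest plan:
  Gary to Assembly1: 45 × €6 = €270
  Dover to Assembly2: 5 × €7 = €35
  Dover to Assembly3: 5 × €9 = €45
Total = 270 + 35 + 45 = €350.

350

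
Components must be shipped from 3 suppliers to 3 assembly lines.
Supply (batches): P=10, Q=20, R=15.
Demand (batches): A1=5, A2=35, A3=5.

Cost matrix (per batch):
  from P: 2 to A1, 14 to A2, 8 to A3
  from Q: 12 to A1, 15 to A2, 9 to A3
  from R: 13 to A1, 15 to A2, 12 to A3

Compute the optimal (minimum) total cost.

Optimal allocation:
  P->A1: 5 × 2 = 10
  P->A2: 5 × 14 = 70
  Q->A2: 15 × 15 = 225
  Q->A3: 5 × 9 = 45
  R->A2: 15 × 15 = 225
Total = 10 + 70 + 225 + 45 + 225 = 575.
(Supply check: P ships 10; Q ships 20; R ships 15.)

575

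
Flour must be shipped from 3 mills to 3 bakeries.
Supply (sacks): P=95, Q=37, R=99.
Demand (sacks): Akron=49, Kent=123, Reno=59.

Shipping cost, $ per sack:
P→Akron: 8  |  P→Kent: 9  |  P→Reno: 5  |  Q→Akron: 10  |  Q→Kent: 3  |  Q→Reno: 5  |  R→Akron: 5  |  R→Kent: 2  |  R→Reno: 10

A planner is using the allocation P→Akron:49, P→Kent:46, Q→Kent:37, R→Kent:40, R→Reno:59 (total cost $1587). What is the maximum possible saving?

656

Current plan cost = 49·8 + 46·9 + 37·3 + 40·2 + 59·10 = $1587.
Optimal plan:
  P–Akron: 36 × $8 = $288
  P–Reno: 59 × $5 = $295
  Q–Kent: 37 × $3 = $111
  R–Akron: 13 × $5 = $65
  R–Kent: 86 × $2 = $172
Optimal cost = $931.
Saving = 1587 − 931 = $656.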